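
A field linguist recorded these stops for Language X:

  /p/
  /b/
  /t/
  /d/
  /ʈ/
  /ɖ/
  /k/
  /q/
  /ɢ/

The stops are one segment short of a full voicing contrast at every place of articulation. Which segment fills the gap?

Voiceless: /p/ (bilabial), /t/ (alveolar), /ʈ/ (retroflex), /k/ (velar), /q/ (uvular).
Voiced: /b/ (bilabial), /d/ (alveolar), /ɖ/ (retroflex), /ɢ/ (uvular).
The velar row has no voiced member, so the gap is the voiced velar stop /ɡ/.

/ɡ/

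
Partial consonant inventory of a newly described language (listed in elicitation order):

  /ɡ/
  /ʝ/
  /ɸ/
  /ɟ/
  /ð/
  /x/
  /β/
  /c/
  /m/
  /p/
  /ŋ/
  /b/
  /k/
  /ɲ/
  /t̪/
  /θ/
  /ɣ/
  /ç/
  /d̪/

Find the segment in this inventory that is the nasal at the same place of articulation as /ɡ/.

/ŋ/

/ɡ/ is a voiced velar stop.
The nasal at the same place is a velar nasal — in this inventory, /ŋ/.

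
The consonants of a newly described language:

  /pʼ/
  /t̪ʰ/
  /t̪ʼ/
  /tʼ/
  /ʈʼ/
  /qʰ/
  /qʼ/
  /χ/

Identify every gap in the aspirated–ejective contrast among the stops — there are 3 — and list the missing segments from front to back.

place of articulation  aspirated  ejective
bilabial          —         pʼ      
dental            t̪ʰ       t̪ʼ     
alveolar          —         tʼ      
retroflex         —         ʈʼ      
uvular            qʰ        qʼ      
Gaps, from front to back: bilabial lacks aspirated (/pʰ/); alveolar lacks aspirated (/tʰ/); retroflex lacks aspirated (/ʈʰ/).

/pʰ/, /tʰ/, /ʈʰ/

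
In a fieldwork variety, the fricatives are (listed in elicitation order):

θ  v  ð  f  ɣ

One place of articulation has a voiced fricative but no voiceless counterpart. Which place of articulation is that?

velar

Voiceless: /f/ (labiodental), /θ/ (dental).
Voiced: /v/ (labiodental), /ð/ (dental), /ɣ/ (velar).
Every place of articulation has a voiceless member except velar, where /x/ would be expected.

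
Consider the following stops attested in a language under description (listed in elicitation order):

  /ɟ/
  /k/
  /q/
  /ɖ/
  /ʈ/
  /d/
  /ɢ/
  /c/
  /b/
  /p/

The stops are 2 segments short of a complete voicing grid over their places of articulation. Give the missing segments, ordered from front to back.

/t/, /ɡ/

bilabial: voiceless /p/, voiced /b/.
alveolar: voiceless —, voiced /d/.
retroflex: voiceless /ʈ/, voiced /ɖ/.
palatal: voiceless /c/, voiced /ɟ/.
velar: voiceless /k/, voiced —.
uvular: voiceless /q/, voiced /ɢ/.
Gaps, from front to back: alveolar lacks voiceless (/t/); velar lacks voiced (/ɡ/).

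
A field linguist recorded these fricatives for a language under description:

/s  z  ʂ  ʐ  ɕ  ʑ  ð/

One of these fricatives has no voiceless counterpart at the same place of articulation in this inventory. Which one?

Alveolar: /s/ ~ /z/
Retroflex: /ʂ/ ~ /ʐ/
Alveolo-palatal: /ɕ/ ~ /ʑ/
Dental: only /ð/ (voiced); no voiceless partner.
So /ð/ is the unpaired segment.

/ð/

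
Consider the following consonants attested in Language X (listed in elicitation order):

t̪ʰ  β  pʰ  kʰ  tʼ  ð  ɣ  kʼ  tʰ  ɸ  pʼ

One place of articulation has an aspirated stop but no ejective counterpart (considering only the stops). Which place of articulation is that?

dental

Aspirated: /pʰ/ (bilabial), /t̪ʰ/ (dental), /tʰ/ (alveolar), /kʰ/ (velar).
Ejective: /pʼ/ (bilabial), /tʼ/ (alveolar), /kʼ/ (velar).
Every place of articulation has an ejective member except dental, where /t̪ʼ/ would be expected.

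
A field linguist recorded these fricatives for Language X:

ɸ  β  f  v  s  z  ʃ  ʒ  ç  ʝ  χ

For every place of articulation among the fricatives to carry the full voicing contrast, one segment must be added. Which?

/ʁ/

bilabial: voiceless /ɸ/, voiced /β/.
labiodental: voiceless /f/, voiced /v/.
alveolar: voiceless /s/, voiced /z/.
postalveolar: voiceless /ʃ/, voiced /ʒ/.
palatal: voiceless /ç/, voiced /ʝ/.
uvular: voiceless /χ/, voiced —.
The uvular row has no voiced member, so the gap is the voiced uvular fricative /ʁ/.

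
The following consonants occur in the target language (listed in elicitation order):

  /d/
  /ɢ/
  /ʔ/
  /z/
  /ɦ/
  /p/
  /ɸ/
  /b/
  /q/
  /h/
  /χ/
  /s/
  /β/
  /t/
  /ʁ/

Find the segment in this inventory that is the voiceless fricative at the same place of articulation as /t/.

/t/ is a voiceless alveolar stop.
The voiceless fricative at the same place is a voiceless alveolar fricative — in this inventory, /s/.

/s/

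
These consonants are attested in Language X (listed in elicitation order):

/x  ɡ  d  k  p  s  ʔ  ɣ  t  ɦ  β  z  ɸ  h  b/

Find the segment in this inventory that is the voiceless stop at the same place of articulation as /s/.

/t/

/s/ is a voiceless alveolar fricative.
The voiceless stop at the same place is a voiceless alveolar stop — in this inventory, /t/.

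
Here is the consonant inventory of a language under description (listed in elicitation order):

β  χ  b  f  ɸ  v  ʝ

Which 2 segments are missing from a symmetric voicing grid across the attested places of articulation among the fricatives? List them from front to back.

/ç/, /ʁ/

bilabial: voiceless /ɸ/, voiced /β/.
labiodental: voiceless /f/, voiced /v/.
palatal: voiceless —, voiced /ʝ/.
uvular: voiceless /χ/, voiced —.
Gaps, from front to back: palatal lacks voiceless (/ç/); uvular lacks voiced (/ʁ/).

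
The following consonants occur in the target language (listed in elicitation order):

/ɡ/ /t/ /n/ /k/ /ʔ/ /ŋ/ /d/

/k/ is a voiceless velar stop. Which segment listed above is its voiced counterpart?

/ɡ/

The voiced counterpart is a voiced velar stop — in this inventory, /ɡ/.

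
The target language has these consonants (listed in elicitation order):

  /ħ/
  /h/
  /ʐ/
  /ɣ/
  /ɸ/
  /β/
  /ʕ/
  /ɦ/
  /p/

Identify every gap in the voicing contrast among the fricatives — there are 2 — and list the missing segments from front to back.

Voiceless: /ɸ/ (bilabial), /ħ/ (pharyngeal), /h/ (glottal).
Voiced: /β/ (bilabial), /ʐ/ (retroflex), /ɣ/ (velar), /ʕ/ (pharyngeal), /ɦ/ (glottal).
Gaps, from front to back: retroflex lacks voiceless (/ʂ/); velar lacks voiceless (/x/).

/ʂ/, /x/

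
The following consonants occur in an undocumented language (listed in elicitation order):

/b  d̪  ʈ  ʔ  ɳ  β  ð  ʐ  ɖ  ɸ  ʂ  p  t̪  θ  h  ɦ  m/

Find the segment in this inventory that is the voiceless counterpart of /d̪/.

/t̪/

/d̪/ is a voiced dental stop.
The voiceless counterpart is a voiceless dental stop — in this inventory, /t̪/.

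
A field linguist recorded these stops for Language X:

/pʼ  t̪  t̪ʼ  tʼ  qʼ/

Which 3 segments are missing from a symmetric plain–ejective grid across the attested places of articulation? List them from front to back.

/p/, /t/, /q/

Plain: /t̪/ (dental).
Ejective: /pʼ/ (bilabial), /t̪ʼ/ (dental), /tʼ/ (alveolar), /qʼ/ (uvular).
Gaps, from front to back: bilabial lacks plain (/p/); alveolar lacks plain (/t/); uvular lacks plain (/q/).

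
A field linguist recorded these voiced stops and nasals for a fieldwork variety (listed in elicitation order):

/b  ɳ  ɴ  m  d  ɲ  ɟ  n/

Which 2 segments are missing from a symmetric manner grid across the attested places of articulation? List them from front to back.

/ɖ/, /ɢ/

bilabial: oral stop /b/, nasal /m/.
alveolar: oral stop /d/, nasal /n/.
retroflex: oral stop —, nasal /ɳ/.
palatal: oral stop /ɟ/, nasal /ɲ/.
uvular: oral stop —, nasal /ɴ/.
Gaps, from front to back: retroflex lacks oral stop (/ɖ/); uvular lacks oral stop (/ɢ/).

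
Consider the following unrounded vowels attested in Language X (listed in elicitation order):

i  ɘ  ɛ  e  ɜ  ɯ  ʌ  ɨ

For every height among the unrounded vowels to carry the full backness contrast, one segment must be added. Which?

/ɤ/

high: front /i/, central /ɨ/, back /ɯ/.
high-mid: front /e/, central /ɘ/, back —.
low-mid: front /ɛ/, central /ɜ/, back /ʌ/.
The high-mid row has no back member, so the gap is the high-mid back unrounded vowel /ɤ/.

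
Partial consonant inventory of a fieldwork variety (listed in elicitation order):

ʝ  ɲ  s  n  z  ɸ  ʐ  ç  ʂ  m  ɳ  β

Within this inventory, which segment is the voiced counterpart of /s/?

/z/

/s/ is a voiceless alveolar fricative.
The voiced counterpart is a voiced alveolar fricative — in this inventory, /z/.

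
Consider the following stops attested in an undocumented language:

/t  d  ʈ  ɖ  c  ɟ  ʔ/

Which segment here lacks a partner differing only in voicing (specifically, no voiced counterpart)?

Alveolar: /t/ ~ /d/
Retroflex: /ʈ/ ~ /ɖ/
Palatal: /c/ ~ /ɟ/
Glottal: only /ʔ/ (voiceless); no voiced partner.
So /ʔ/ is the unpaired segment.

/ʔ/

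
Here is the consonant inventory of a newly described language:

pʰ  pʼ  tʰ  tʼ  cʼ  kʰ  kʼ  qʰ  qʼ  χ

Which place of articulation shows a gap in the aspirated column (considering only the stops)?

palatal

bilabial: aspirated /pʰ/, ejective /pʼ/.
alveolar: aspirated /tʰ/, ejective /tʼ/.
palatal: aspirated —, ejective /cʼ/.
velar: aspirated /kʰ/, ejective /kʼ/.
uvular: aspirated /qʰ/, ejective /qʼ/.
Every place of articulation has an aspirated member except palatal, where /cʰ/ would be expected.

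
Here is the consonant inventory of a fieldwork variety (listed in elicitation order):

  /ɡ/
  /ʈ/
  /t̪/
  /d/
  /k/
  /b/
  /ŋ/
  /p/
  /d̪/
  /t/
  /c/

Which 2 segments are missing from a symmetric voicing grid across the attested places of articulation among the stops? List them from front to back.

/ɖ/, /ɟ/

bilabial: voiceless /p/, voiced /b/.
dental: voiceless /t̪/, voiced /d̪/.
alveolar: voiceless /t/, voiced /d/.
retroflex: voiceless /ʈ/, voiced —.
palatal: voiceless /c/, voiced —.
velar: voiceless /k/, voiced /ɡ/.
Gaps, from front to back: retroflex lacks voiced (/ɖ/); palatal lacks voiced (/ɟ/).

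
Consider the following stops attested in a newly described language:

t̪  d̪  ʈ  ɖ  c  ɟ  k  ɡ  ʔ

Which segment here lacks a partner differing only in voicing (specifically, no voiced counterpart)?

/ʔ/

Dental: /t̪/ ~ /d̪/
Retroflex: /ʈ/ ~ /ɖ/
Palatal: /c/ ~ /ɟ/
Velar: /k/ ~ /ɡ/
Glottal: only /ʔ/ (voiceless); no voiced partner.
So /ʔ/ is the unpaired segment.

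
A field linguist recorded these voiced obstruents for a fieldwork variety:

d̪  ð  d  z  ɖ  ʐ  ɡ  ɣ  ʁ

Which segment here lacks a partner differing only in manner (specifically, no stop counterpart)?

/ʁ/

Dental: /d̪/ ~ /ð/
Alveolar: /d/ ~ /z/
Retroflex: /ɖ/ ~ /ʐ/
Velar: /ɡ/ ~ /ɣ/
Uvular: only /ʁ/ (fricative); no stop partner.
So /ʁ/ is the unpaired segment.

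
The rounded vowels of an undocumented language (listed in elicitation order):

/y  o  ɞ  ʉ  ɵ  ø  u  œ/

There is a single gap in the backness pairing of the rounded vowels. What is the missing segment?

/ɔ/

height            front     central   back    
high              y         ʉ         u       
high-mid          ø         ɵ         o       
low-mid           œ         ɞ         —       
The low-mid row has no back member, so the gap is the low-mid back rounded vowel /ɔ/.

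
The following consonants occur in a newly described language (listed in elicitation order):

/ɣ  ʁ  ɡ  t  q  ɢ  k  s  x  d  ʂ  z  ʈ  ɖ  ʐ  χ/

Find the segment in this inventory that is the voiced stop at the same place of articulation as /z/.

/z/ is a voiced alveolar fricative.
The voiced stop at the same place is a voiced alveolar stop — in this inventory, /d/.

/d/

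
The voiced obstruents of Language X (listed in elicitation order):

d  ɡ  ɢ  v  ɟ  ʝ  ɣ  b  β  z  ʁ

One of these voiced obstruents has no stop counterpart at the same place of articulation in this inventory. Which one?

/v/

Bilabial: /b/ ~ /β/
Alveolar: /d/ ~ /z/
Palatal: /ɟ/ ~ /ʝ/
Velar: /ɡ/ ~ /ɣ/
Uvular: /ɢ/ ~ /ʁ/
Labiodental: only /v/ (fricative); no stop partner.
So /v/ is the unpaired segment.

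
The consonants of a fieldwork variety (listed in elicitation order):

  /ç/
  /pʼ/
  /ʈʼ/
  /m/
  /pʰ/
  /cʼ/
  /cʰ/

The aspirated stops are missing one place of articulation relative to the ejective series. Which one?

retroflex

Aspirated: /pʰ/ (bilabial), /cʰ/ (palatal).
Ejective: /pʼ/ (bilabial), /ʈʼ/ (retroflex), /cʼ/ (palatal).
Every place of articulation has an aspirated member except retroflex, where /ʈʰ/ would be expected.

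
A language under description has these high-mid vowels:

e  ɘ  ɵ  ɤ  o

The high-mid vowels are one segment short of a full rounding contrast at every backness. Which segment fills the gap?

backness          unrounded  rounded 
front             e         —       
central           ɘ         ɵ       
back              ɤ         o       
The front row has no rounded member, so the gap is the front rounded vowel /ø/.

/ø/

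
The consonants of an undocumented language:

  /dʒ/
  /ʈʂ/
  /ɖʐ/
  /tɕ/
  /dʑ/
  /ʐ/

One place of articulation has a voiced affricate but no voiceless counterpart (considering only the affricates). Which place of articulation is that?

place of articulation  voiceless  voiced  
postalveolar      —         dʒ      
retroflex         ʈʂ        ɖʐ      
alveolo-palatal   tɕ        dʑ      
Every place of articulation has a voiceless member except postalveolar, where /tʃ/ would be expected.

postalveolar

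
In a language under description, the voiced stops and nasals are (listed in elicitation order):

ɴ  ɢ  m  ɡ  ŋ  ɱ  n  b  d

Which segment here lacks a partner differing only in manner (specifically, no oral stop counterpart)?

/ɱ/

Bilabial: /b/ ~ /m/
Alveolar: /d/ ~ /n/
Velar: /ɡ/ ~ /ŋ/
Uvular: /ɢ/ ~ /ɴ/
Labiodental: only /ɱ/ (nasal); no oral stop partner.
So /ɱ/ is the unpaired segment.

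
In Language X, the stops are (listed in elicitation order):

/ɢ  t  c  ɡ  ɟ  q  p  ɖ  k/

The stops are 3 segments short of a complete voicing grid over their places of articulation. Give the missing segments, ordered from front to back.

place of articulation  voiceless  voiced  
bilabial          p         —       
alveolar          t         —       
retroflex         —         ɖ       
palatal           c         ɟ       
velar             k         ɡ       
uvular            q         ɢ       
Gaps, from front to back: bilabial lacks voiced (/b/); alveolar lacks voiced (/d/); retroflex lacks voiceless (/ʈ/).

/b/, /d/, /ʈ/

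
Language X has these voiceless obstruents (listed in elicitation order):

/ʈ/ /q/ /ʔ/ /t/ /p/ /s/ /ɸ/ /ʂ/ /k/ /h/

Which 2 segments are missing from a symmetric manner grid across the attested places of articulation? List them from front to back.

/x/, /χ/

bilabial: stop /p/, fricative /ɸ/.
alveolar: stop /t/, fricative /s/.
retroflex: stop /ʈ/, fricative /ʂ/.
velar: stop /k/, fricative —.
uvular: stop /q/, fricative —.
glottal: stop /ʔ/, fricative /h/.
Gaps, from front to back: velar lacks fricative (/x/); uvular lacks fricative (/χ/).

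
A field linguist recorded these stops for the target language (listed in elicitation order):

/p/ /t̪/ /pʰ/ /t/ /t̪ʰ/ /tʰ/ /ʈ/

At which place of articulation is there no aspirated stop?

Plain: /p/ (bilabial), /t̪/ (dental), /t/ (alveolar), /ʈ/ (retroflex).
Aspirated: /pʰ/ (bilabial), /t̪ʰ/ (dental), /tʰ/ (alveolar).
Every place of articulation has an aspirated member except retroflex, where /ʈʰ/ would be expected.

retroflex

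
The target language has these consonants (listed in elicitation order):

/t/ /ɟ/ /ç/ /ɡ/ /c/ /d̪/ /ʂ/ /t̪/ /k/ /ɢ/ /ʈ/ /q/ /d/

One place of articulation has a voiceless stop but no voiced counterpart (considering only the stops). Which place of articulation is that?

Voiceless: /t̪/ (dental), /t/ (alveolar), /ʈ/ (retroflex), /c/ (palatal), /k/ (velar), /q/ (uvular).
Voiced: /d̪/ (dental), /d/ (alveolar), /ɟ/ (palatal), /ɡ/ (velar), /ɢ/ (uvular).
Every place of articulation has a voiced member except retroflex, where /ɖ/ would be expected.

retroflex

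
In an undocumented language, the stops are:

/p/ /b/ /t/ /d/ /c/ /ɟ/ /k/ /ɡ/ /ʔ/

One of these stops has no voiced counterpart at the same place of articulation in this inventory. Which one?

/ʔ/

Bilabial: /p/ ~ /b/
Alveolar: /t/ ~ /d/
Palatal: /c/ ~ /ɟ/
Velar: /k/ ~ /ɡ/
Glottal: only /ʔ/ (voiceless); no voiced partner.
So /ʔ/ is the unpaired segment.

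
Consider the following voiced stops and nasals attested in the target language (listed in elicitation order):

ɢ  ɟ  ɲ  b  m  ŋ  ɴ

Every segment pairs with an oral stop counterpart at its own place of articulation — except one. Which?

Bilabial: /b/ ~ /m/
Palatal: /ɟ/ ~ /ɲ/
Uvular: /ɢ/ ~ /ɴ/
Velar: only /ŋ/ (nasal); no oral stop partner.
So /ŋ/ is the unpaired segment.

/ŋ/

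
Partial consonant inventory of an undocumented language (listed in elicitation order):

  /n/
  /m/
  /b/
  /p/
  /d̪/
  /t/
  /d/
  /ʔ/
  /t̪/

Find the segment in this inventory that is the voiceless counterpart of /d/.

/t/

/d/ is a voiced alveolar stop.
The voiceless counterpart is a voiceless alveolar stop — in this inventory, /t/.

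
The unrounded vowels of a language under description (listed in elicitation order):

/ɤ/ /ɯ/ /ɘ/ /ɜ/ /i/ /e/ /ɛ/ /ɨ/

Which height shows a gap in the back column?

low-mid

Front: /i/ (high), /e/ (high-mid), /ɛ/ (low-mid).
Central: /ɨ/ (high), /ɘ/ (high-mid), /ɜ/ (low-mid).
Back: /ɯ/ (high), /ɤ/ (high-mid).
Every height has a back member except low-mid, where /ʌ/ would be expected.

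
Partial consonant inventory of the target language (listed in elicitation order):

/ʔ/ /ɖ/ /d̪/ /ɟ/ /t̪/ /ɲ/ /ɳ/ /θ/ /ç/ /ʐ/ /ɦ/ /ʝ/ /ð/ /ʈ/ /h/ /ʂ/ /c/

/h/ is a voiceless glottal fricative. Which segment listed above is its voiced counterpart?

The voiced counterpart is a voiced glottal fricative — in this inventory, /ɦ/.

/ɦ/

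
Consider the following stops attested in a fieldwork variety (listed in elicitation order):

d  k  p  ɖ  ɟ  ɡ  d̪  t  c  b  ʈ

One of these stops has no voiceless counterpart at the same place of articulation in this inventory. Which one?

Bilabial: /p/ ~ /b/
Alveolar: /t/ ~ /d/
Retroflex: /ʈ/ ~ /ɖ/
Palatal: /c/ ~ /ɟ/
Velar: /k/ ~ /ɡ/
Dental: only /d̪/ (voiced); no voiceless partner.
So /d̪/ is the unpaired segment.

/d̪/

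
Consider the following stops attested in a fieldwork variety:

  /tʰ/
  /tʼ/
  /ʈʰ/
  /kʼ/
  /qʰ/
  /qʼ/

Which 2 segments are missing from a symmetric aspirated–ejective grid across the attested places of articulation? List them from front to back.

/ʈʼ/, /kʰ/

place of articulation  aspirated  ejective
alveolar          tʰ        tʼ      
retroflex         ʈʰ        —       
velar             —         kʼ      
uvular            qʰ        qʼ      
Gaps, from front to back: retroflex lacks ejective (/ʈʼ/); velar lacks aspirated (/kʰ/).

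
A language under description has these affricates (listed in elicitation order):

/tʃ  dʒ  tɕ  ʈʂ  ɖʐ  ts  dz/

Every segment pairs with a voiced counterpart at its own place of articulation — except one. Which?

Alveolar: /ts/ ~ /dz/
Postalveolar: /tʃ/ ~ /dʒ/
Retroflex: /ʈʂ/ ~ /ɖʐ/
Alveolo-palatal: only /tɕ/ (voiceless); no voiced partner.
So /tɕ/ is the unpaired segment.

/tɕ/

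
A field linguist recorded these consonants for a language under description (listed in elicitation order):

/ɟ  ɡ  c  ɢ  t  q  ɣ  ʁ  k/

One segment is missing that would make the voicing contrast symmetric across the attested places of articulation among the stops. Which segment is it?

Voiceless: /t/ (alveolar), /c/ (palatal), /k/ (velar), /q/ (uvular).
Voiced: /ɟ/ (palatal), /ɡ/ (velar), /ɢ/ (uvular).
The alveolar row has no voiced member, so the gap is the voiced alveolar stop /d/.

/d/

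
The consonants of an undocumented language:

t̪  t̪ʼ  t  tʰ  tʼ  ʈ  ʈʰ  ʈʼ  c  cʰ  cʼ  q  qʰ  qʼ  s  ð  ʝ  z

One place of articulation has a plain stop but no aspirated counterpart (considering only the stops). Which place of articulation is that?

dental

Plain: /t̪/ (dental), /t/ (alveolar), /ʈ/ (retroflex), /c/ (palatal), /q/ (uvular).
Aspirated: /tʰ/ (alveolar), /ʈʰ/ (retroflex), /cʰ/ (palatal), /qʰ/ (uvular).
Ejective: /t̪ʼ/ (dental), /tʼ/ (alveolar), /ʈʼ/ (retroflex), /cʼ/ (palatal), /qʼ/ (uvular).
Every place of articulation has an aspirated member except dental, where /t̪ʰ/ would be expected.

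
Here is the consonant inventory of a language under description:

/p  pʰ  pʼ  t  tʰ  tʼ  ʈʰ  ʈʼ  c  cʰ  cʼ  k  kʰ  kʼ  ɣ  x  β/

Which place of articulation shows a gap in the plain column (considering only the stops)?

place of articulation  plain     aspirated  ejective
bilabial          p         pʰ        pʼ      
alveolar          t         tʰ        tʼ      
retroflex         —         ʈʰ        ʈʼ      
palatal           c         cʰ        cʼ      
velar             k         kʰ        kʼ      
Every place of articulation has a plain member except retroflex, where /ʈ/ would be expected.

retroflex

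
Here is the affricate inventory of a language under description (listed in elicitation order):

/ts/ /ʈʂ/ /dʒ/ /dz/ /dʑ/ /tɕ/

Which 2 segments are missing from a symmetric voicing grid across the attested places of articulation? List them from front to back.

/tʃ/, /ɖʐ/

Voiceless: /ts/ (alveolar), /ʈʂ/ (retroflex), /tɕ/ (alveolo-palatal).
Voiced: /dz/ (alveolar), /dʒ/ (postalveolar), /dʑ/ (alveolo-palatal).
Gaps, from front to back: postalveolar lacks voiceless (/tʃ/); retroflex lacks voiced (/ɖʐ/).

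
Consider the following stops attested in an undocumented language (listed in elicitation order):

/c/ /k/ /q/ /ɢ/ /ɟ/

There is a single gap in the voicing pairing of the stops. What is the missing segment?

/ɡ/

palatal: voiceless /c/, voiced /ɟ/.
velar: voiceless /k/, voiced —.
uvular: voiceless /q/, voiced /ɢ/.
The velar row has no voiced member, so the gap is the voiced velar stop /ɡ/.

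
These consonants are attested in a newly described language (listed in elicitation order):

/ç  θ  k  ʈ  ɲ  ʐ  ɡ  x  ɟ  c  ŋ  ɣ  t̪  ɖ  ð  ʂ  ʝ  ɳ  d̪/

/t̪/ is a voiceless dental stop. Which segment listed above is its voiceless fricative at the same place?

The voiceless fricative at the same place is a voiceless dental fricative — in this inventory, /θ/.

/θ/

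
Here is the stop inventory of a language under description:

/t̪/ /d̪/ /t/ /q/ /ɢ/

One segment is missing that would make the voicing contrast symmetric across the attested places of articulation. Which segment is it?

dental: voiceless /t̪/, voiced /d̪/.
alveolar: voiceless /t/, voiced —.
uvular: voiceless /q/, voiced /ɢ/.
The alveolar row has no voiced member, so the gap is the voiced alveolar stop /d/.

/d/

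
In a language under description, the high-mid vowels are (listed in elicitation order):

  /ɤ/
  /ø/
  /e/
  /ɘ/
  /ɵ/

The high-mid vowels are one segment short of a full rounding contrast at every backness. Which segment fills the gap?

/o/

backness          unrounded  rounded 
front             e         ø       
central           ɘ         ɵ       
back              ɤ         —       
The back row has no rounded member, so the gap is the back rounded vowel /o/.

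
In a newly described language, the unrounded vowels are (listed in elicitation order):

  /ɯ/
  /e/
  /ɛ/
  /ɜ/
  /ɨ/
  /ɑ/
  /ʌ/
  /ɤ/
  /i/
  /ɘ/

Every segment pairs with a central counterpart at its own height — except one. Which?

/ɑ/

High: /i/ ~ /ɨ/ ~ /ɯ/
High-mid: /e/ ~ /ɘ/ ~ /ɤ/
Low-mid: /ɛ/ ~ /ɜ/ ~ /ʌ/
Low: only /ɑ/ (back); no central partner.
So /ɑ/ is the unpaired segment.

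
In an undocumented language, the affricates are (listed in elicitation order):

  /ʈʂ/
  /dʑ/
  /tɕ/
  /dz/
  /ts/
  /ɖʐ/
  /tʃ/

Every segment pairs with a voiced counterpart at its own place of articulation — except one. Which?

Alveolar: /ts/ ~ /dz/
Retroflex: /ʈʂ/ ~ /ɖʐ/
Alveolo-palatal: /tɕ/ ~ /dʑ/
Postalveolar: only /tʃ/ (voiceless); no voiced partner.
So /tʃ/ is the unpaired segment.

/tʃ/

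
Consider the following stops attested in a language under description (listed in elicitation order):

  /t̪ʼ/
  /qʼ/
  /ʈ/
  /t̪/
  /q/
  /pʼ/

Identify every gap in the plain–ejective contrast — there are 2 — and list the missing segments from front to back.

bilabial: plain —, ejective /pʼ/.
dental: plain /t̪/, ejective /t̪ʼ/.
retroflex: plain /ʈ/, ejective —.
uvular: plain /q/, ejective /qʼ/.
Gaps, from front to back: bilabial lacks plain (/p/); retroflex lacks ejective (/ʈʼ/).

/p/, /ʈʼ/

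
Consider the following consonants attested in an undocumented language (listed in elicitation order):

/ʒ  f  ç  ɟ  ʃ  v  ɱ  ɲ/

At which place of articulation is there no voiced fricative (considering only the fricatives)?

palatal

place of articulation  voiceless  voiced  
labiodental       f         v       
postalveolar      ʃ         ʒ       
palatal           ç         —       
Every place of articulation has a voiced member except palatal, where /ʝ/ would be expected.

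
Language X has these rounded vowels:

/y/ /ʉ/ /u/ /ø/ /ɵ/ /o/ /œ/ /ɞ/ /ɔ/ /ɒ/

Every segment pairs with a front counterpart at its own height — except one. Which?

/ɒ/

High: /y/ ~ /ʉ/ ~ /u/
High-mid: /ø/ ~ /ɵ/ ~ /o/
Low-mid: /œ/ ~ /ɞ/ ~ /ɔ/
Low: only /ɒ/ (back); no front partner.
So /ɒ/ is the unpaired segment.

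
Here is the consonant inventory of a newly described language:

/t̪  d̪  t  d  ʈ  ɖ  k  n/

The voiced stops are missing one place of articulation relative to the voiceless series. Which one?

velar

place of articulation  voiceless  voiced  
dental            t̪        d̪      
alveolar          t         d       
retroflex         ʈ         ɖ       
velar             k         —       
Every place of articulation has a voiced member except velar, where /ɡ/ would be expected.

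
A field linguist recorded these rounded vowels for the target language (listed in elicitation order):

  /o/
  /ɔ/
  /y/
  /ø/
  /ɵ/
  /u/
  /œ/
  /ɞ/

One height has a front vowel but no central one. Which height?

Front: /y/ (high), /ø/ (high-mid), /œ/ (low-mid).
Central: /ɵ/ (high-mid), /ɞ/ (low-mid).
Back: /u/ (high), /o/ (high-mid), /ɔ/ (low-mid).
Every height has a central member except high, where /ʉ/ would be expected.

high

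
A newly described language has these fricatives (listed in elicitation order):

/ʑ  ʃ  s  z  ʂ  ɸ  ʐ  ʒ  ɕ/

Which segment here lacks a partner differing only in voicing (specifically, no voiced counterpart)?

/ɸ/

Alveolar: /s/ ~ /z/
Postalveolar: /ʃ/ ~ /ʒ/
Retroflex: /ʂ/ ~ /ʐ/
Alveolo-palatal: /ɕ/ ~ /ʑ/
Bilabial: only /ɸ/ (voiceless); no voiced partner.
So /ɸ/ is the unpaired segment.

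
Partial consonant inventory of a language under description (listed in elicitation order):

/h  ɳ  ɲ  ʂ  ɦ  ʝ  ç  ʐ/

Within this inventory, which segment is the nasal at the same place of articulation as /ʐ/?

/ʐ/ is a voiced retroflex fricative.
The nasal at the same place is a retroflex nasal — in this inventory, /ɳ/.

/ɳ/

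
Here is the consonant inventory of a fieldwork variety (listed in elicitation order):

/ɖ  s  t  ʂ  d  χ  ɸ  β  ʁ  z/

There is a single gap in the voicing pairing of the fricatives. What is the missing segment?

/ʐ/

Voiceless: /ɸ/ (bilabial), /s/ (alveolar), /ʂ/ (retroflex), /χ/ (uvular).
Voiced: /β/ (bilabial), /z/ (alveolar), /ʁ/ (uvular).
The retroflex row has no voiced member, so the gap is the voiced retroflex fricative /ʐ/.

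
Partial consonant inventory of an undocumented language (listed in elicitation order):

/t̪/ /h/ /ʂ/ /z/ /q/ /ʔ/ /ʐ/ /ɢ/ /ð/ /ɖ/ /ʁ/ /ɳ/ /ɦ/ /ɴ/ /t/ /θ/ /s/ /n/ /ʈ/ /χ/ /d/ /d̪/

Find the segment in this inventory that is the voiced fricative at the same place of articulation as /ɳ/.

/ɳ/ is a retroflex nasal.
The voiced fricative at the same place is a voiced retroflex fricative — in this inventory, /ʐ/.

/ʐ/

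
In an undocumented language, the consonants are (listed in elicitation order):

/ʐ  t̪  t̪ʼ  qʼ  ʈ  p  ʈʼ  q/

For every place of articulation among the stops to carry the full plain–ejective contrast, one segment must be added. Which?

place of articulation  plain     ejective
bilabial          p         —       
dental            t̪        t̪ʼ     
retroflex         ʈ         ʈʼ      
uvular            q         qʼ      
The bilabial row has no ejective member, so the gap is the ejective bilabial stop /pʼ/.

/pʼ/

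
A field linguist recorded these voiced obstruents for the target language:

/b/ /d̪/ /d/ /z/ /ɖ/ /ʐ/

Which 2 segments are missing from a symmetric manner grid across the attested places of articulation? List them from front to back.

/β/, /ð/

bilabial: stop /b/, fricative —.
dental: stop /d̪/, fricative —.
alveolar: stop /d/, fricative /z/.
retroflex: stop /ɖ/, fricative /ʐ/.
Gaps, from front to back: bilabial lacks fricative (/β/); dental lacks fricative (/ð/).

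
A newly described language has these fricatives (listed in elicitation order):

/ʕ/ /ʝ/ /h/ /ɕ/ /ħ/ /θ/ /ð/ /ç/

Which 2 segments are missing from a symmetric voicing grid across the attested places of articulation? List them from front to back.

dental: voiceless /θ/, voiced /ð/.
alveolo-palatal: voiceless /ɕ/, voiced —.
palatal: voiceless /ç/, voiced /ʝ/.
pharyngeal: voiceless /ħ/, voiced /ʕ/.
glottal: voiceless /h/, voiced —.
Gaps, from front to back: alveolo-palatal lacks voiced (/ʑ/); glottal lacks voiced (/ɦ/).

/ʑ/, /ɦ/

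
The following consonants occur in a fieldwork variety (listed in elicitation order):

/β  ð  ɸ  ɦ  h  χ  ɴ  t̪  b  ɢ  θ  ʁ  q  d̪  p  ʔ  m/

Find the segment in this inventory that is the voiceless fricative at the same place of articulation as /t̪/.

/t̪/ is a voiceless dental stop.
The voiceless fricative at the same place is a voiceless dental fricative — in this inventory, /θ/.

/θ/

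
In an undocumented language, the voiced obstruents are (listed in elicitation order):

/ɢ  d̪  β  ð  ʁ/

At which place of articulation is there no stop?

place of articulation  stop      fricative
bilabial          —         β       
dental            d̪        ð       
uvular            ɢ         ʁ       
Every place of articulation has a stop member except bilabial, where /b/ would be expected.

bilabial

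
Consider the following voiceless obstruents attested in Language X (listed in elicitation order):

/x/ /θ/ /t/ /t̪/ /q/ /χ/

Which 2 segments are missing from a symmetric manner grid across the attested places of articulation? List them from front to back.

dental: stop /t̪/, fricative /θ/.
alveolar: stop /t/, fricative —.
velar: stop —, fricative /x/.
uvular: stop /q/, fricative /χ/.
Gaps, from front to back: alveolar lacks fricative (/s/); velar lacks stop (/k/).

/s/, /k/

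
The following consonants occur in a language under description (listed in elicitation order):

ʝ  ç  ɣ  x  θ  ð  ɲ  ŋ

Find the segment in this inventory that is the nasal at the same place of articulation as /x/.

/x/ is a voiceless velar fricative.
The nasal at the same place is a velar nasal — in this inventory, /ŋ/.

/ŋ/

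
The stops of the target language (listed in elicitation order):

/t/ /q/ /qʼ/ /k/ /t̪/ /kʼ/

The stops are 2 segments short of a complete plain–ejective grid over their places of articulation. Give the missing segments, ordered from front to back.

dental: plain /t̪/, ejective —.
alveolar: plain /t/, ejective —.
velar: plain /k/, ejective /kʼ/.
uvular: plain /q/, ejective /qʼ/.
Gaps, from front to back: dental lacks ejective (/t̪ʼ/); alveolar lacks ejective (/tʼ/).

/t̪ʼ/, /tʼ/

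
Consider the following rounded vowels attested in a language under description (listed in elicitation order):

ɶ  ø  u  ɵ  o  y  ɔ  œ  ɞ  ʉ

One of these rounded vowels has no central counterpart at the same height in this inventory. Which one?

/ɶ/

High: /y/ ~ /ʉ/ ~ /u/
High-mid: /ø/ ~ /ɵ/ ~ /o/
Low-mid: /œ/ ~ /ɞ/ ~ /ɔ/
Low: only /ɶ/ (front); no central partner.
So /ɶ/ is the unpaired segment.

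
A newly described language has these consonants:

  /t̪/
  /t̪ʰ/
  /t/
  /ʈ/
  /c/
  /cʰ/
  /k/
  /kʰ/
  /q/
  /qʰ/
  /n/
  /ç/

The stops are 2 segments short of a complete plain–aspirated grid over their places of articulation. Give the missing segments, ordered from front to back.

Plain: /t̪/ (dental), /t/ (alveolar), /ʈ/ (retroflex), /c/ (palatal), /k/ (velar), /q/ (uvular).
Aspirated: /t̪ʰ/ (dental), /cʰ/ (palatal), /kʰ/ (velar), /qʰ/ (uvular).
Gaps, from front to back: alveolar lacks aspirated (/tʰ/); retroflex lacks aspirated (/ʈʰ/).

/tʰ/, /ʈʰ/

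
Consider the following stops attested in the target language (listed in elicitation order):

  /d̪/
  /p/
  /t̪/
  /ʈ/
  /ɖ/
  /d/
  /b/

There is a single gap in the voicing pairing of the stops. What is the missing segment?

/t/

bilabial: voiceless /p/, voiced /b/.
dental: voiceless /t̪/, voiced /d̪/.
alveolar: voiceless —, voiced /d/.
retroflex: voiceless /ʈ/, voiced /ɖ/.
The alveolar row has no voiceless member, so the gap is the voiceless alveolar stop /t/.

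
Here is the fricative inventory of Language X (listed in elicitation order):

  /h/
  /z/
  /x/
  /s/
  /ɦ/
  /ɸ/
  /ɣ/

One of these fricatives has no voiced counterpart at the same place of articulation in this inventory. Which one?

Alveolar: /s/ ~ /z/
Velar: /x/ ~ /ɣ/
Glottal: /h/ ~ /ɦ/
Bilabial: only /ɸ/ (voiceless); no voiced partner.
So /ɸ/ is the unpaired segment.

/ɸ/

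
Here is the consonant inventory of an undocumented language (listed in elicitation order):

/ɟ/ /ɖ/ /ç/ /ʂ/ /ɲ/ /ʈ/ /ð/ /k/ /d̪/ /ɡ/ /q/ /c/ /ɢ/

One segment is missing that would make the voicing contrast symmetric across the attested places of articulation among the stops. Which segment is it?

place of articulation  voiceless  voiced  
dental            —         d̪      
retroflex         ʈ         ɖ       
palatal           c         ɟ       
velar             k         ɡ       
uvular            q         ɢ       
The dental row has no voiceless member, so the gap is the voiceless dental stop /t̪/.

/t̪/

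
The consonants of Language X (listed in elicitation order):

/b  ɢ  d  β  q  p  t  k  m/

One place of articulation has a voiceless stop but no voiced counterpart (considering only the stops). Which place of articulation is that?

velar

Voiceless: /p/ (bilabial), /t/ (alveolar), /k/ (velar), /q/ (uvular).
Voiced: /b/ (bilabial), /d/ (alveolar), /ɢ/ (uvular).
Every place of articulation has a voiced member except velar, where /ɡ/ would be expected.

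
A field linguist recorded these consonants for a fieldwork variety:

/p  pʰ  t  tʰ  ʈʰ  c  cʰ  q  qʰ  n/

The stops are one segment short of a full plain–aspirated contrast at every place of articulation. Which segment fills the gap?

bilabial: plain /p/, aspirated /pʰ/.
alveolar: plain /t/, aspirated /tʰ/.
retroflex: plain —, aspirated /ʈʰ/.
palatal: plain /c/, aspirated /cʰ/.
uvular: plain /q/, aspirated /qʰ/.
The retroflex row has no plain member, so the gap is the plain retroflex stop /ʈ/.

/ʈ/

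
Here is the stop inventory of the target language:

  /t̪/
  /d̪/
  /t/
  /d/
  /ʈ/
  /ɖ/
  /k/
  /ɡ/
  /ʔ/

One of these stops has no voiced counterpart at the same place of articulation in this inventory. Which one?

/ʔ/

Dental: /t̪/ ~ /d̪/
Alveolar: /t/ ~ /d/
Retroflex: /ʈ/ ~ /ɖ/
Velar: /k/ ~ /ɡ/
Glottal: only /ʔ/ (voiceless); no voiced partner.
So /ʔ/ is the unpaired segment.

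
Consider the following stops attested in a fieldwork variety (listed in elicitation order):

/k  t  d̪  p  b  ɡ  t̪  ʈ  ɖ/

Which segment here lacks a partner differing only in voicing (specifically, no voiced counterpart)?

/t/

Bilabial: /p/ ~ /b/
Dental: /t̪/ ~ /d̪/
Retroflex: /ʈ/ ~ /ɖ/
Velar: /k/ ~ /ɡ/
Alveolar: only /t/ (voiceless); no voiced partner.
So /t/ is the unpaired segment.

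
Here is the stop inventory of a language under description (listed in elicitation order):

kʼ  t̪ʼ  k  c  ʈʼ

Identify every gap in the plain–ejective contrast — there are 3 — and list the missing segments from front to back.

Plain: /c/ (palatal), /k/ (velar).
Ejective: /t̪ʼ/ (dental), /ʈʼ/ (retroflex), /kʼ/ (velar).
Gaps, from front to back: dental lacks plain (/t̪/); retroflex lacks plain (/ʈ/); palatal lacks ejective (/cʼ/).

/t̪/, /ʈ/, /cʼ/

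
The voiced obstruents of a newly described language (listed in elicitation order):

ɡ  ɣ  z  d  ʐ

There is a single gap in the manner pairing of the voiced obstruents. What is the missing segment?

/ɖ/

place of articulation  stop      fricative
alveolar          d         z       
retroflex         —         ʐ       
velar             ɡ         ɣ       
The retroflex row has no stop member, so the gap is the retroflex stop /ɖ/.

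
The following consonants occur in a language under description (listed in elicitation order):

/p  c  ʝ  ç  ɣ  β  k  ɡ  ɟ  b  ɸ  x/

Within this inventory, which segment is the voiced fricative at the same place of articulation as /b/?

/β/

/b/ is a voiced bilabial stop.
The voiced fricative at the same place is a voiced bilabial fricative — in this inventory, /β/.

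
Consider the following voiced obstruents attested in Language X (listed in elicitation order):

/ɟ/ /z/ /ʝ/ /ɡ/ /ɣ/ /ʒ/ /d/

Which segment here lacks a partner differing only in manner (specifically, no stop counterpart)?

/ʒ/

Alveolar: /d/ ~ /z/
Palatal: /ɟ/ ~ /ʝ/
Velar: /ɡ/ ~ /ɣ/
Postalveolar: only /ʒ/ (fricative); no stop partner.
So /ʒ/ is the unpaired segment.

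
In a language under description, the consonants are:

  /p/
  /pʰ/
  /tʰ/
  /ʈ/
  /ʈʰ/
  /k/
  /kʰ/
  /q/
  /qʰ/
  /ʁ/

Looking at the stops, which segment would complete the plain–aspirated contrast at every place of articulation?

Plain: /p/ (bilabial), /ʈ/ (retroflex), /k/ (velar), /q/ (uvular).
Aspirated: /pʰ/ (bilabial), /tʰ/ (alveolar), /ʈʰ/ (retroflex), /kʰ/ (velar), /qʰ/ (uvular).
The alveolar row has no plain member, so the gap is the plain alveolar stop /t/.

/t/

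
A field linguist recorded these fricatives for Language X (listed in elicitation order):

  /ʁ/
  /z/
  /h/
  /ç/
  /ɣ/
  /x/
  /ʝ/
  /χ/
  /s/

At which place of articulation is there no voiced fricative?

Voiceless: /s/ (alveolar), /ç/ (palatal), /x/ (velar), /χ/ (uvular), /h/ (glottal).
Voiced: /z/ (alveolar), /ʝ/ (palatal), /ɣ/ (velar), /ʁ/ (uvular).
Every place of articulation has a voiced member except glottal, where /ɦ/ would be expected.

glottal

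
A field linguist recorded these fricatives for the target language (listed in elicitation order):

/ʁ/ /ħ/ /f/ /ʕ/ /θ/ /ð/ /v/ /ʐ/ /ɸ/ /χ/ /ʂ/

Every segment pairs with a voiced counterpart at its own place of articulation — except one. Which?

Labiodental: /f/ ~ /v/
Dental: /θ/ ~ /ð/
Retroflex: /ʂ/ ~ /ʐ/
Uvular: /χ/ ~ /ʁ/
Pharyngeal: /ħ/ ~ /ʕ/
Bilabial: only /ɸ/ (voiceless); no voiced partner.
So /ɸ/ is the unpaired segment.

/ɸ/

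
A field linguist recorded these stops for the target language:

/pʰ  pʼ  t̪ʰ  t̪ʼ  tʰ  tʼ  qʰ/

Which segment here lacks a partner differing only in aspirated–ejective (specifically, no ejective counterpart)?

/qʰ/

Bilabial: /pʰ/ ~ /pʼ/
Dental: /t̪ʰ/ ~ /t̪ʼ/
Alveolar: /tʰ/ ~ /tʼ/
Uvular: only /qʰ/ (aspirated); no ejective partner.
So /qʰ/ is the unpaired segment.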